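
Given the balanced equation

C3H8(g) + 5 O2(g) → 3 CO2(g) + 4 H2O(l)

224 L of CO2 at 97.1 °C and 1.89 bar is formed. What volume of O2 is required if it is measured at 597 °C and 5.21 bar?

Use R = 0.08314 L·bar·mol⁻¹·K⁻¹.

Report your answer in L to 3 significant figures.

n(CO2) = PV/RT = (1.89 × 224) / (0.08314 × 370.25) = 13.75 mol
n(O2) = (5/3) × 13.75 = 22.92 mol
V = nRT/P = 22.92 × 0.08314 × 870.15 / 5.21 = 318.3 L

318 L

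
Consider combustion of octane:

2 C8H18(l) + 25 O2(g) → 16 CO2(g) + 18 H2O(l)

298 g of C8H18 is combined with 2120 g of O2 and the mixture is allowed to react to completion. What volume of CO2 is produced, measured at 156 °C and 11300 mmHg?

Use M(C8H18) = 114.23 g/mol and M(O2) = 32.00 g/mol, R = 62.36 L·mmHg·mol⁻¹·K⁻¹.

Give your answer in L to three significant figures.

n(C8H18) = 298 / 114.23 = 2.609 mol
n(O2) = 2120 / 32.00 = 66.25 mol
For 2.609 mol C8H18, stoichiometry requires (25/2) × 2.609 = 32.61 mol O2; 66.25 mol is available, so C8H18 is limiting.
n(CO2) = (16/2) × 2.609 = 20.87 mol
V(CO2) = nRT/P = 20.87 × 62.36 × 429.15 / 11300 = 49.43 L

49.4 L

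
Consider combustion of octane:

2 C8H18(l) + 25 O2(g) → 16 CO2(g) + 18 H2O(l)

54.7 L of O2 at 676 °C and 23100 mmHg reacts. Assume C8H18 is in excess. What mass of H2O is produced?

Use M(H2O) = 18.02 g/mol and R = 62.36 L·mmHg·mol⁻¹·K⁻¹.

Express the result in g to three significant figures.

277 g

n(O2) = PV/RT = (23100 × 54.7) / (62.36 × 949.15) = 21.35 mol
n(H2O) = (18/25) × 21.35 = 15.37 mol
m(H2O) = 15.37 × 18.02 = 277.0 g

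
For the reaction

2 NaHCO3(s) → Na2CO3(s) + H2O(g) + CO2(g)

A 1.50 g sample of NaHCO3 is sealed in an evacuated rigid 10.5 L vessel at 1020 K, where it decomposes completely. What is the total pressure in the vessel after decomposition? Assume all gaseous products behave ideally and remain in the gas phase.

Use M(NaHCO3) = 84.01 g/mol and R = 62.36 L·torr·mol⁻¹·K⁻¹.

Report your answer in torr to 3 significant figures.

108 torr

n(NaHCO3) = 1.50 / 84.01 = 0.01786 mol
n(gas produced) = (2/2) × 0.01786 = 0.01786 mol
P = nRT/V = 0.01786 × 62.36 × 1020 / 10.5 = 108.2 torr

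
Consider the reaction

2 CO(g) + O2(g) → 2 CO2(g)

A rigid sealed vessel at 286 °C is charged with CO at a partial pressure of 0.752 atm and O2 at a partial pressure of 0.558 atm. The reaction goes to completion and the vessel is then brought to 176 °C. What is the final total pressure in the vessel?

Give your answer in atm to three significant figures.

Because the vessel is rigid and T is held at 286 °C, work the stoichiometry in partial pressures (P_i = n_iRT/V).
P(O2) required for 0.752 atm of CO = (1/2) × 0.752 = 0.3760 atm; available 0.558 atm, so CO is limiting.
P(O2) remaining = 0.558 − (1/2) × 0.752 = 0.1820 atm
P(gaseous products) = (2)/2 × 0.752 = 0.7520 atm
P_total at 286 °C = 0.1820 + 0.7520 = 0.9340 atm
Scaling to 176 °C: P = 0.9340 × 449.15/559.15 = 0.7503 atm

0.750 atm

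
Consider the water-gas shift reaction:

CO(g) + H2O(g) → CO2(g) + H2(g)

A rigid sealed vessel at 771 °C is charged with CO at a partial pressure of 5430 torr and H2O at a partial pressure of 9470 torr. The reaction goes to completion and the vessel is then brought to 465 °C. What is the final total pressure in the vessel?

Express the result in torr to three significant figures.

10500 torr

At constant V, partial pressures at 771 °C are proportional to moles, so apply stoichiometry directly to pressures.
P(H2O) required for 5430 torr of CO = (1/1) × 5430 = 5430 torr; available 9470 torr, so CO is limiting.
P(H2O) remaining = 9470 − (1/1) × 5430 = 4040 torr
P(gaseous products) = (1+1)/1 × 5430 = 10860 torr
P_total at 771 °C = 4040 + 10860 = 14900 torr
Scaling to 465 °C: P = 14900 × 738.15/1044.15 = 10530 torr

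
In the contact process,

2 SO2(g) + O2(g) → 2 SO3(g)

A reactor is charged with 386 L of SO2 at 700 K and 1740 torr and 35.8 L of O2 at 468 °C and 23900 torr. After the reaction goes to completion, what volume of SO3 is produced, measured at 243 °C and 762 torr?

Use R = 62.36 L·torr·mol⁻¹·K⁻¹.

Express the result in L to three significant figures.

n(SO2) = PV/RT = (1740 × 386) / (62.36 × 700) = 15.39 mol
n(O2) = PV/RT = (23900 × 35.8) / (62.36 × 741.15) = 18.51 mol
For 15.39 mol SO2, stoichiometry requires (1/2) × 15.39 = 7.695 mol O2; 18.51 mol is available, so SO2 is limiting.
n(SO3) = (2/2) × 15.39 = 15.39 mol
V(SO3) = nRT/P = 15.39 × 62.36 × 516.15 / 762 = 650.1 L

650 L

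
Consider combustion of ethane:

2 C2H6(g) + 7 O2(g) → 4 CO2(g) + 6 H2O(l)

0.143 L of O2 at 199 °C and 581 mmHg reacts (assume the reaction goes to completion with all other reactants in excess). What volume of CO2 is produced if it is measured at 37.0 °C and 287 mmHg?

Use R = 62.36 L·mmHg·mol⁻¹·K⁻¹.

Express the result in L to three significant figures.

0.109 L

n(O2) = PV/RT = (581 × 0.143) / (62.36 × 472.15) = 0.002822 mol
n(CO2) = (4/7) × 0.002822 = 0.001613 mol
V = nRT/P = 0.001613 × 62.36 × 310.15 / 287 = 0.1087 L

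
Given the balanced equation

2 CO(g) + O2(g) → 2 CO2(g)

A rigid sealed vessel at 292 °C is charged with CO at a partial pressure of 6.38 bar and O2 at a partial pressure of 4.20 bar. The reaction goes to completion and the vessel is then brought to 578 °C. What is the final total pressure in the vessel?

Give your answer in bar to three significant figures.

With V and T fixed, P_i ∝ n_i, so the mole ratios apply directly to partial pressures at 292 °C.
P(O2) required for 6.38 bar of CO = (1/2) × 6.38 = 3.190 bar; available 4.20 bar, so CO is limiting.
P(O2) remaining = 4.20 − (1/2) × 6.38 = 1.010 bar
P(gaseous products) = (2)/2 × 6.38 = 6.380 bar
P_total at 292 °C = 1.010 + 6.380 = 7.390 bar
Scaling to 578 °C: P = 7.390 × 851.15/565.15 = 11.13 bar

11.1 bar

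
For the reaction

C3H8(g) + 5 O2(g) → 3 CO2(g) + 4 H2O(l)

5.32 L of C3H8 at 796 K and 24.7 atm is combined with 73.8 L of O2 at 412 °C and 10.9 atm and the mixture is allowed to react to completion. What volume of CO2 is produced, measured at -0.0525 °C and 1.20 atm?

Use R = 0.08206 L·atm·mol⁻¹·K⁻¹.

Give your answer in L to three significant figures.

n(C3H8) = PV/RT = (24.7 × 5.32) / (0.08206 × 796) = 2.012 mol
n(O2) = PV/RT = (10.9 × 73.8) / (0.08206 × 685.15) = 14.31 mol
For 2.012 mol C3H8, stoichiometry requires (5/1) × 2.012 = 10.06 mol O2; 14.31 mol is available, so C3H8 is limiting.
n(CO2) = (3/1) × 2.012 = 6.036 mol
V(CO2) = nRT/P = 6.036 × 0.08206 × 273.0975 / 1.20 = 112.7 L

113 L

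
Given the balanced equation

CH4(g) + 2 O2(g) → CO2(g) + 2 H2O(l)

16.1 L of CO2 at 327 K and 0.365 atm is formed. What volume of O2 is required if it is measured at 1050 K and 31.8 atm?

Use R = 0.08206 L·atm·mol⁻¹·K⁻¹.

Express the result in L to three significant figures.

1.19 L

n(CO2) = PV/RT = (0.365 × 16.1) / (0.08206 × 327) = 0.2190 mol
n(O2) = (2/1) × 0.2190 = 0.4380 mol
V = nRT/P = 0.4380 × 0.08206 × 1050 / 31.8 = 1.187 L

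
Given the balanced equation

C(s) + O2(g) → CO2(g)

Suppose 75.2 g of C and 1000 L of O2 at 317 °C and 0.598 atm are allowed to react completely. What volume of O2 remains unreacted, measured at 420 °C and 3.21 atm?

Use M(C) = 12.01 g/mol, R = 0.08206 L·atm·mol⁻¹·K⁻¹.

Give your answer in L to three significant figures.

n(C) = 75.2 / 12.01 = 6.261 mol
n(O2) = PV/RT = (0.598 × 1000) / (0.08206 × 590.15) = 12.35 mol
For 6.261 mol C, stoichiometry requires (1/1) × 6.261 = 6.261 mol O2; 12.35 mol is available, so C is limiting.
n(O2) consumed = (1/1) × 6.261 = 6.261 mol; remaining = 12.35 − 6.261 = 6.089 mol
V(O2) = nRT/P = 6.089 × 0.08206 × 693.15 / 3.21 = 107.9 L

108 L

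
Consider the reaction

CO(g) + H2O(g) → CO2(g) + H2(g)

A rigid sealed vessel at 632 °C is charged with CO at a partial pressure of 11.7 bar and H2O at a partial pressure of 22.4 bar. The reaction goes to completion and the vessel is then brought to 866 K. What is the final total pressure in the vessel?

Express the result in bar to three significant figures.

32.6 bar

Because the vessel is rigid and T is held at 632 °C, work the stoichiometry in partial pressures (P_i = n_iRT/V).
P(H2O) required for 11.7 bar of CO = (1/1) × 11.7 = 11.70 bar; available 22.4 bar, so CO is limiting.
P(H2O) remaining = 22.4 − (1/1) × 11.7 = 10.70 bar
P(gaseous products) = (1+1)/1 × 11.7 = 23.40 bar
P_total at 632 °C = 10.70 + 23.40 = 34.10 bar
Scaling to 866 K: P = 34.10 × 866/905.15 = 32.63 bar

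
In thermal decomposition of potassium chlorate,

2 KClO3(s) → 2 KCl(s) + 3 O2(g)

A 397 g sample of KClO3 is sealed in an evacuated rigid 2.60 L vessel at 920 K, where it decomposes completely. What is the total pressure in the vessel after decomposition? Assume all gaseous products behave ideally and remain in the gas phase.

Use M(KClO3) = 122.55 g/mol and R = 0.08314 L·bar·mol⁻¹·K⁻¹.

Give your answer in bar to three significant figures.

143 bar

n(KClO3) = 397 / 122.55 = 3.239 mol
n(gas produced) = (3/2) × 3.239 = 4.858 mol
P = nRT/V = 4.858 × 0.08314 × 920 / 2.60 = 142.9 bar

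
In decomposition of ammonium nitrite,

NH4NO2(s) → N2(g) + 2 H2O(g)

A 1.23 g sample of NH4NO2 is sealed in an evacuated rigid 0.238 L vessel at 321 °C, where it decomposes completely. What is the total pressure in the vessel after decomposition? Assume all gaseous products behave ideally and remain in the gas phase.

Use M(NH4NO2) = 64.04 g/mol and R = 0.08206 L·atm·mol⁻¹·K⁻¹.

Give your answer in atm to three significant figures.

n(NH4NO2) = 1.23 / 64.04 = 0.01921 mol
n(gas produced) = (3/1) × 0.01921 = 0.05763 mol
P = nRT/V = 0.05763 × 0.08206 × 594.15 / 0.238 = 11.81 atm

11.8 atm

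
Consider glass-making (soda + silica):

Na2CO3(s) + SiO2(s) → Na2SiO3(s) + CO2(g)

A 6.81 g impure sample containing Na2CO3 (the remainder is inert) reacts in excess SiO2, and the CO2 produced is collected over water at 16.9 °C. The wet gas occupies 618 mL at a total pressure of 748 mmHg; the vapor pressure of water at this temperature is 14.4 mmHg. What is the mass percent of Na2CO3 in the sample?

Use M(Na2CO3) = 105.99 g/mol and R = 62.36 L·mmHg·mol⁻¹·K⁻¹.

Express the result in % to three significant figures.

39.0 %

P(CO2) = 748 − 14.4 = 733.6 mmHg
n(CO2) = PV/RT = (733.6 × 0.6180) / (62.36 × 290.05) = 0.02507 mol
n(Na2CO3) = (1/1) × 0.02507 = 0.02507 mol
m(Na2CO3) = 0.02507 × 105.99 = 2.657 g
%Na2CO3 = 2.657 / 6.81 × 100 = 39.02%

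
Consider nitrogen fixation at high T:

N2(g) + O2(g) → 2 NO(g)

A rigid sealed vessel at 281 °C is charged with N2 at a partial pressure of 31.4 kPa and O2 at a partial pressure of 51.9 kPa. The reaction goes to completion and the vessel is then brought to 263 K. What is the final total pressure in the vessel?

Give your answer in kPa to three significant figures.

39.5 kPa

At constant V, partial pressures at 281 °C are proportional to moles, so apply stoichiometry directly to pressures.
P(O2) required for 31.4 kPa of N2 = (1/1) × 31.4 = 31.40 kPa; available 51.9 kPa, so N2 is limiting.
P(O2) remaining = 51.9 − (1/1) × 31.4 = 20.50 kPa
P(gaseous products) = (2)/1 × 31.4 = 62.80 kPa
P_total at 281 °C = 20.50 + 62.80 = 83.30 kPa
Scaling to 263 K: P = 83.30 × 263/554.15 = 39.53 kPa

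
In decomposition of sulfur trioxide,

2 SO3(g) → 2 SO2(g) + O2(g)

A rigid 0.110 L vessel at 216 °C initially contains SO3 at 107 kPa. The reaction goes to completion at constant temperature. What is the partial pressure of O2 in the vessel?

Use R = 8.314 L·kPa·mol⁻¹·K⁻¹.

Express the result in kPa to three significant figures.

n(SO3)₀ = PV/RT = (107 × 0.110) / (8.314 × 489.15) = 0.002894 mol
n(O2) = (1/2) × 0.002894 = 0.001447 mol
P(O2) = nRT/V = 0.001447 × 8.314 × 489.15 / 0.110 = 53.50 kPa

53.5 kPa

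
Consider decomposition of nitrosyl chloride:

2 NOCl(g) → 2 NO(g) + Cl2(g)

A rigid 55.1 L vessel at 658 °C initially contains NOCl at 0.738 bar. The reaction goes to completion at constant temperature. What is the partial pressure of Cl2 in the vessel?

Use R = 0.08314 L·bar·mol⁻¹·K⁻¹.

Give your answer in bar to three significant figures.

0.369 bar

n(NOCl)₀ = PV/RT = (0.738 × 55.1) / (0.08314 × 931.15) = 0.5253 mol
n(Cl2) = (1/2) × 0.5253 = 0.2626 mol
P(Cl2) = nRT/V = 0.2626 × 0.08314 × 931.15 / 55.1 = 0.3690 bar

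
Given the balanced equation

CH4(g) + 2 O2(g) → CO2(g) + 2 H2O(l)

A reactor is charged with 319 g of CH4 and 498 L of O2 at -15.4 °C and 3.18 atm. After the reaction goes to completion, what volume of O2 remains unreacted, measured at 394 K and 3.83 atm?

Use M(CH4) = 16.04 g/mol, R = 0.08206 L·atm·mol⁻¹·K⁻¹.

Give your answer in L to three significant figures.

n(CH4) = 319 / 16.04 = 19.89 mol
n(O2) = PV/RT = (3.18 × 498) / (0.08206 × 257.75) = 74.87 mol
For 19.89 mol CH4, stoichiometry requires (2/1) × 19.89 = 39.78 mol O2; 74.87 mol is available, so CH4 is limiting.
n(O2) consumed = (2/1) × 19.89 = 39.78 mol; remaining = 74.87 − 39.78 = 35.09 mol
V(O2) = nRT/P = 35.09 × 0.08206 × 394 / 3.83 = 296.2 L

296 L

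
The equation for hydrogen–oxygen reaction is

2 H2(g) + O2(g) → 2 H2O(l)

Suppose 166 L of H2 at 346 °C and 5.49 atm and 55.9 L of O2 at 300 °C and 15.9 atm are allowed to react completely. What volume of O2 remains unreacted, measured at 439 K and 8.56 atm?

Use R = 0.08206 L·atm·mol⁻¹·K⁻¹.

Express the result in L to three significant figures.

41.8 L

n(H2) = PV/RT = (5.49 × 166) / (0.08206 × 619.15) = 17.94 mol
n(O2) = PV/RT = (15.9 × 55.9) / (0.08206 × 573.15) = 18.90 mol
For 17.94 mol H2, stoichiometry requires (1/2) × 17.94 = 8.970 mol O2; 18.90 mol is available, so H2 is limiting.
n(O2) consumed = (1/2) × 17.94 = 8.970 mol; remaining = 18.90 − 8.970 = 9.930 mol
V(O2) = nRT/P = 9.930 × 0.08206 × 439 / 8.56 = 41.79 L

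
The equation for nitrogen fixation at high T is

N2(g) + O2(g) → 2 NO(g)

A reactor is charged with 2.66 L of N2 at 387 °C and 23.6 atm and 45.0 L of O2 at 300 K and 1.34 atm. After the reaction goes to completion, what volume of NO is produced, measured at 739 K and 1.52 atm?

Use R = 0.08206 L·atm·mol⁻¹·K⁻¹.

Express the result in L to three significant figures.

n(N2) = PV/RT = (23.6 × 2.66) / (0.08206 × 660.15) = 1.159 mol
n(O2) = PV/RT = (1.34 × 45.0) / (0.08206 × 300) = 2.449 mol
For 1.159 mol N2, stoichiometry requires (1/1) × 1.159 = 1.159 mol O2; 2.449 mol is available, so N2 is limiting.
n(NO) = (2/1) × 1.159 = 2.318 mol
V(NO) = nRT/P = 2.318 × 0.08206 × 739 / 1.52 = 92.48 L

92.5 L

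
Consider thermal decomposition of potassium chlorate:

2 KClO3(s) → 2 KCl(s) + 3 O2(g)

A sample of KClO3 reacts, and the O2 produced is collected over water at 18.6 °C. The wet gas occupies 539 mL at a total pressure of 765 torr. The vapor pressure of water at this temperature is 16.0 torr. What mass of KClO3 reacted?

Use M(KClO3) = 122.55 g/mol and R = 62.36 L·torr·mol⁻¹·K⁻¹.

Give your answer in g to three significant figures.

1.81 g

P(O2) = 765 − 16.0 = 749.0 torr
n(O2) = PV/RT = (749.0 × 0.5390) / (62.36 × 291.75) = 0.02219 mol
n(KClO3) = (2/3) × 0.02219 = 0.01479 mol
m(KClO3) = 0.01479 × 122.55 = 1.813 g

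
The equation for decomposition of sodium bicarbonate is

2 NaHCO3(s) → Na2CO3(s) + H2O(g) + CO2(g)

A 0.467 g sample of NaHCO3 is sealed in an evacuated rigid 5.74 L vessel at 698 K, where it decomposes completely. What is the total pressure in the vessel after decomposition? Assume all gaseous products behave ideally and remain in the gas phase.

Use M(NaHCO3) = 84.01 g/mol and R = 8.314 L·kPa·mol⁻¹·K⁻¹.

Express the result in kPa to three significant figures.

n(NaHCO3) = 0.467 / 84.01 = 0.005559 mol
n(gas produced) = (2/2) × 0.005559 = 0.005559 mol
P = nRT/V = 0.005559 × 8.314 × 698 / 5.74 = 5.620 kPa

5.62 kPa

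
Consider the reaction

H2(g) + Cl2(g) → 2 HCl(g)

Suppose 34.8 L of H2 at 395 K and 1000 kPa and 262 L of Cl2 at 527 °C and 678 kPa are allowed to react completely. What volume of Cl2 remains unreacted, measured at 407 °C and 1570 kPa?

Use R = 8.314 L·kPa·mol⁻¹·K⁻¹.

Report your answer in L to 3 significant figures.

n(H2) = PV/RT = (1000 × 34.8) / (8.314 × 395) = 10.60 mol
n(Cl2) = PV/RT = (678 × 262) / (8.314 × 800.15) = 26.70 mol
For 10.60 mol H2, stoichiometry requires (1/1) × 10.60 = 10.60 mol Cl2; 26.70 mol is available, so H2 is limiting.
n(Cl2) consumed = (1/1) × 10.60 = 10.60 mol; remaining = 26.70 − 10.60 = 16.10 mol
V(Cl2) = nRT/P = 16.10 × 8.314 × 680.15 / 1570 = 57.99 L

58.0 L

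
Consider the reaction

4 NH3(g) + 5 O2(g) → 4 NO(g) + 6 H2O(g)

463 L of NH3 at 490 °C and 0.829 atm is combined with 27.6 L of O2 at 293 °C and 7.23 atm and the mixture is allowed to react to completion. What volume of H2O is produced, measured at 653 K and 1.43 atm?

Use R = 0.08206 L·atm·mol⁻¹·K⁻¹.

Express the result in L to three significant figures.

n(NH3) = PV/RT = (0.829 × 463) / (0.08206 × 763.15) = 6.129 mol
n(O2) = PV/RT = (7.23 × 27.6) / (0.08206 × 566.15) = 4.295 mol
For 6.129 mol NH3, stoichiometry requires (5/4) × 6.129 = 7.661 mol O2; 4.295 mol is available, so O2 is limiting.
n(H2O) = (6/5) × 4.295 = 5.154 mol
V(H2O) = nRT/P = 5.154 × 0.08206 × 653 / 1.43 = 193.1 L

193 L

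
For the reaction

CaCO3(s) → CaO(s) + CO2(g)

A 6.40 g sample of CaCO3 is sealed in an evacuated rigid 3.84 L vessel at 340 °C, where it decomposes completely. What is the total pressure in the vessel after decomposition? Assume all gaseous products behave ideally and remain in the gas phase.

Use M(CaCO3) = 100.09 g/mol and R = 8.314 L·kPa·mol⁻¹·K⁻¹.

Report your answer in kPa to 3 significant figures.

n(CaCO3) = 6.40 / 100.09 = 0.06394 mol
n(gas produced) = (1/1) × 0.06394 = 0.06394 mol
P = nRT/V = 0.06394 × 8.314 × 613.15 / 3.84 = 84.88 kPa

84.9 kPa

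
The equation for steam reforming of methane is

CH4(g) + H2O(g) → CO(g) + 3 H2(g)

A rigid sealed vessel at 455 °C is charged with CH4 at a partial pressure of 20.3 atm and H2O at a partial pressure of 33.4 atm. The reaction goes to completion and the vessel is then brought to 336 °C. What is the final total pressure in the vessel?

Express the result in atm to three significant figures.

78.9 atm

Because the vessel is rigid and T is held at 455 °C, work the stoichiometry in partial pressures (P_i = n_iRT/V).
P(H2O) required for 20.3 atm of CH4 = (1/1) × 20.3 = 20.30 atm; available 33.4 atm, so CH4 is limiting.
P(H2O) remaining = 33.4 − (1/1) × 20.3 = 13.10 atm
P(gaseous products) = (1+3)/1 × 20.3 = 81.20 atm
P_total at 455 °C = 13.10 + 81.20 = 94.30 atm
Scaling to 336 °C: P = 94.30 × 609.15/728.15 = 78.89 atm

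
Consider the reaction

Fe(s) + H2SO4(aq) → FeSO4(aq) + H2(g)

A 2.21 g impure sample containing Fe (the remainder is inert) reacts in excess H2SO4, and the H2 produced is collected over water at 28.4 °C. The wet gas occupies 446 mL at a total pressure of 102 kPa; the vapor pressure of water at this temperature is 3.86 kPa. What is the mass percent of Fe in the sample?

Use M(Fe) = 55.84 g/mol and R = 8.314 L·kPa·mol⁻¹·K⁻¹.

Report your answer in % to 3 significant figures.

44.1 %

P(H2) = 102 − 3.86 = 98.14 kPa
n(H2) = PV/RT = (98.14 × 0.4460) / (8.314 × 301.55) = 0.01746 mol
n(Fe) = (1/1) × 0.01746 = 0.01746 mol
m(Fe) = 0.01746 × 55.84 = 0.9750 g
%Fe = 0.9750 / 2.21 × 100 = 44.12%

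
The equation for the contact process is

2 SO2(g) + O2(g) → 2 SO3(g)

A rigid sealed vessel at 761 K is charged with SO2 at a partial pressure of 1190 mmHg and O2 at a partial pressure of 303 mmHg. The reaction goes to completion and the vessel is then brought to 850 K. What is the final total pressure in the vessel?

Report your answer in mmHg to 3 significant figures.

At constant V, partial pressures at 761 K are proportional to moles, so apply stoichiometry directly to pressures.
P(O2) required for 1190 mmHg of SO2 = (1/2) × 1190 = 595.0 mmHg; available 303 mmHg, so O2 is limiting.
P(SO2) remaining = 1190 − (2/1) × 303 = 584.0 mmHg
P(gaseous products) = (2)/1 × 303 = 606.0 mmHg
P_total at 761 K = 584.0 + 606.0 = 1190 mmHg
Scaling to 850 K: P = 1190 × 850/761 = 1329 mmHg

1330 mmHg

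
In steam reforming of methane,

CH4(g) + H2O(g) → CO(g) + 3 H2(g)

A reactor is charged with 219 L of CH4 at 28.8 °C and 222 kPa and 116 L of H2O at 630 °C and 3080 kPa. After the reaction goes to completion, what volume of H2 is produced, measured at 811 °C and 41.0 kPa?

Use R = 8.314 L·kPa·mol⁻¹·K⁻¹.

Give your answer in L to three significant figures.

n(CH4) = PV/RT = (222 × 219) / (8.314 × 301.95) = 19.37 mol
n(H2O) = PV/RT = (3080 × 116) / (8.314 × 903.15) = 47.58 mol
For 19.37 mol CH4, stoichiometry requires (1/1) × 19.37 = 19.37 mol H2O; 47.58 mol is available, so CH4 is limiting.
n(H2) = (3/1) × 19.37 = 58.11 mol
V(H2) = nRT/P = 58.11 × 8.314 × 1084.15 / 41.0 = 12780 L

12800 L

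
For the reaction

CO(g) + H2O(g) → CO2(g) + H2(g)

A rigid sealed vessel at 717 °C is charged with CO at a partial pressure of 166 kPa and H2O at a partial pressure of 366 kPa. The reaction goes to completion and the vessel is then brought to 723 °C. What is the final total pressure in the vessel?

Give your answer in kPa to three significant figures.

Because the vessel is rigid and T is held at 717 °C, work the stoichiometry in partial pressures (P_i = n_iRT/V).
P(H2O) required for 166 kPa of CO = (1/1) × 166 = 166.0 kPa; available 366 kPa, so CO is limiting.
P(H2O) remaining = 366 − (1/1) × 166 = 200.0 kPa
P(gaseous products) = (1+1)/1 × 166 = 332.0 kPa
P_total at 717 °C = 200.0 + 332.0 = 532.0 kPa
Scaling to 723 °C: P = 532.0 × 996.15/990.15 = 535.2 kPa

535 kPa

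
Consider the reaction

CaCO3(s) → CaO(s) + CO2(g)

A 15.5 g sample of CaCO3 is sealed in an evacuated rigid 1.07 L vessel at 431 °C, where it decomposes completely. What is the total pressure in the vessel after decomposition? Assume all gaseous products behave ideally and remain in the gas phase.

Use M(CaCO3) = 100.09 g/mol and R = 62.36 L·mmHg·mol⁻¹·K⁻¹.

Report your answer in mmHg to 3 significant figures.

n(CaCO3) = 15.5 / 100.09 = 0.1549 mol
n(gas produced) = (1/1) × 0.1549 = 0.1549 mol
P = nRT/V = 0.1549 × 62.36 × 704.15 / 1.07 = 6357 mmHg

6360 mmHg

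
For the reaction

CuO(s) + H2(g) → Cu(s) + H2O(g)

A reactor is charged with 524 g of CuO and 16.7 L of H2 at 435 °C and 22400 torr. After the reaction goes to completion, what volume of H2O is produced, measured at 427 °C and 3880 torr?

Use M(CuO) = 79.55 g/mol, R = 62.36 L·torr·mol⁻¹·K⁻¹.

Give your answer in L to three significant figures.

74.1 L

n(CuO) = 524 / 79.55 = 6.587 mol
n(H2) = PV/RT = (22400 × 16.7) / (62.36 × 708.15) = 8.471 mol
For 6.587 mol CuO, stoichiometry requires (1/1) × 6.587 = 6.587 mol H2; 8.471 mol is available, so CuO is limiting.
n(H2O) = (1/1) × 6.587 = 6.587 mol
V(H2O) = nRT/P = 6.587 × 62.36 × 700.15 / 3880 = 74.12 L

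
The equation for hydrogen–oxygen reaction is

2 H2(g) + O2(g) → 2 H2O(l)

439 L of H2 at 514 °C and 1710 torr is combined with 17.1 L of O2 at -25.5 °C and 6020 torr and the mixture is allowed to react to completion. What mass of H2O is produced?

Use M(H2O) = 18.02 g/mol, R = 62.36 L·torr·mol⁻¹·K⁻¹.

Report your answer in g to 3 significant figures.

240 g

n(H2) = PV/RT = (1710 × 439) / (62.36 × 787.15) = 15.29 mol
n(O2) = PV/RT = (6020 × 17.1) / (62.36 × 247.65) = 6.666 mol
For 15.29 mol H2, stoichiometry requires (1/2) × 15.29 = 7.645 mol O2; 6.666 mol is available, so O2 is limiting.
n(H2O) = (2/1) × 6.666 = 13.33 mol
m(H2O) = 13.33 × 18.02 = 240.2 g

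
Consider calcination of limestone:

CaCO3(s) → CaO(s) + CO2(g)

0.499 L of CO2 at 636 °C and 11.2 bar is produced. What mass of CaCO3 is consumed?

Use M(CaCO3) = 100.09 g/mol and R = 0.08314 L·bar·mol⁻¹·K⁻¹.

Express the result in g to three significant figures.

7.40 g

n(CO2) = PV/RT = (11.2 × 0.499) / (0.08314 × 909.15) = 0.07394 mol
n(CaCO3) = (1/1) × 0.07394 = 0.07394 mol
m(CaCO3) = 0.07394 × 100.09 = 7.401 g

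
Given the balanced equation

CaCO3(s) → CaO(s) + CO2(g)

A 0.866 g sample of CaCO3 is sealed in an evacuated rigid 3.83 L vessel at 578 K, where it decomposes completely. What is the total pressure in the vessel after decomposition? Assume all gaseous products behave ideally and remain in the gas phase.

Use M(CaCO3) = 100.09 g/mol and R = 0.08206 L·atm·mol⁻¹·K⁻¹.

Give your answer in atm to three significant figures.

n(CaCO3) = 0.866 / 100.09 = 0.008652 mol
n(gas produced) = (1/1) × 0.008652 = 0.008652 mol
P = nRT/V = 0.008652 × 0.08206 × 578 / 3.83 = 0.1071 atm

0.107 atm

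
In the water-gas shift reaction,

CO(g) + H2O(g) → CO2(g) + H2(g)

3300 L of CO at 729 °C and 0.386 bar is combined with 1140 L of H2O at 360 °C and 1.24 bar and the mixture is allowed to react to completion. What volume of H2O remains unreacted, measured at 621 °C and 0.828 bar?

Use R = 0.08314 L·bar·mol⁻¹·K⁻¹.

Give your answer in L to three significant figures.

n(CO) = PV/RT = (0.386 × 3300) / (0.08314 × 1002.15) = 15.29 mol
n(H2O) = PV/RT = (1.24 × 1140) / (0.08314 × 633.15) = 26.85 mol
For 15.29 mol CO, stoichiometry requires (1/1) × 15.29 = 15.29 mol H2O; 26.85 mol is available, so CO is limiting.
n(H2O) consumed = (1/1) × 15.29 = 15.29 mol; remaining = 26.85 − 15.29 = 11.56 mol
V(H2O) = nRT/P = 11.56 × 0.08314 × 894.15 / 0.828 = 1038 L

1040 L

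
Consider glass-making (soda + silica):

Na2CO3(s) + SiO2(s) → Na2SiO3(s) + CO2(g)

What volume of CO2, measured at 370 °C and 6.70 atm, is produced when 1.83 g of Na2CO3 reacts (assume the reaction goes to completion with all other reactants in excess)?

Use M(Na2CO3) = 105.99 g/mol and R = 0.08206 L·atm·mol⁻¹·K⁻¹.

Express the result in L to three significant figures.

0.136 L

n(Na2CO3) = 1.830 / 105.99 = 0.01727 mol
n(CO2) = (1/1) × 0.01727 = 0.01727 mol
V = nRT/P = 0.01727 × 0.08206 × 643.15 / 6.70 = 0.1360 L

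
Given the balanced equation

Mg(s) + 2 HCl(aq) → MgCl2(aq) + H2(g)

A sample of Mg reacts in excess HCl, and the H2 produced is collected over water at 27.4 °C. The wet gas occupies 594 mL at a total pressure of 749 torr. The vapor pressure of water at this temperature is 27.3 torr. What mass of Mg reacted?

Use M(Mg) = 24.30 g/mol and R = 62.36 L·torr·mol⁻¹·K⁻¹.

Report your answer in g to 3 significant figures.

P(H2) = 749 − 27.3 = 721.7 torr
n(H2) = PV/RT = (721.7 × 0.5940) / (62.36 × 300.55) = 0.02287 mol
n(Mg) = (1/1) × 0.02287 = 0.02287 mol
m(Mg) = 0.02287 × 24.30 = 0.5557 g

0.556 g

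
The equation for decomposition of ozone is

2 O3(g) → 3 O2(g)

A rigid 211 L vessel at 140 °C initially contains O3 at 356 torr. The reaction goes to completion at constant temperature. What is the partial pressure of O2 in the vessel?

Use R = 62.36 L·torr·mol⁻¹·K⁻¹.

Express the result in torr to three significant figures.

534 torr

n(O3)₀ = PV/RT = (356 × 211) / (62.36 × 413.15) = 2.916 mol
n(O2) = (3/2) × 2.916 = 4.374 mol
P(O2) = nRT/V = 4.374 × 62.36 × 413.15 / 211 = 534.1 torr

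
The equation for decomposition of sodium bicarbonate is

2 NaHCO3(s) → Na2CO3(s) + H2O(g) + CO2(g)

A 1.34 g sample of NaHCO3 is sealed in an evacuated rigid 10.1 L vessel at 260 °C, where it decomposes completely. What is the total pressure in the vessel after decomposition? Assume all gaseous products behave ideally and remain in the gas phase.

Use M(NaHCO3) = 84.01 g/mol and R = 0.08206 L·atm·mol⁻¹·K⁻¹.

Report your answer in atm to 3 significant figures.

n(NaHCO3) = 1.34 / 84.01 = 0.01595 mol
n(gas produced) = (2/2) × 0.01595 = 0.01595 mol
P = nRT/V = 0.01595 × 0.08206 × 533.15 / 10.1 = 0.06909 atm

0.0691 atm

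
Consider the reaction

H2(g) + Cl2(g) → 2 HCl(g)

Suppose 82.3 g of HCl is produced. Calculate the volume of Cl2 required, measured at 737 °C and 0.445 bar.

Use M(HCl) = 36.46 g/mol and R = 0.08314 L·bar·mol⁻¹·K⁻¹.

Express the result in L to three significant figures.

213 L

n(HCl) = 82.30 / 36.46 = 2.257 mol
n(Cl2) = (1/2) × 2.257 = 1.129 mol
V = nRT/P = 1.129 × 0.08314 × 1010.15 / 0.445 = 213.1 L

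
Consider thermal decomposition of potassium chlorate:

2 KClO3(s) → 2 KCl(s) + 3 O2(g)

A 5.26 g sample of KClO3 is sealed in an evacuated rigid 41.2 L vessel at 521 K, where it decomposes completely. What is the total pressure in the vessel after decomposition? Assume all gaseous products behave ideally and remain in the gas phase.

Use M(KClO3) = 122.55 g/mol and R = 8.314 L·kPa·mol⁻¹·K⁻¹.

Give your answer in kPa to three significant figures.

6.77 kPa

n(KClO3) = 5.26 / 122.55 = 0.04292 mol
n(gas produced) = (3/2) × 0.04292 = 0.06438 mol
P = nRT/V = 0.06438 × 8.314 × 521 / 41.2 = 6.769 kPa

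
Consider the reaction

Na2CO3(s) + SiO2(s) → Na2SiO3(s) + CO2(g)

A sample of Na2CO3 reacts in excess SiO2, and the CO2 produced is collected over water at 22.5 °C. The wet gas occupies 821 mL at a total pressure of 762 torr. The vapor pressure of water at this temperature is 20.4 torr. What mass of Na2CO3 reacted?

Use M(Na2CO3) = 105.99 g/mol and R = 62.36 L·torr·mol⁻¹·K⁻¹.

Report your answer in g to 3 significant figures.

3.50 g

P(CO2) = 762 − 20.4 = 741.6 torr
n(CO2) = PV/RT = (741.6 × 0.8210) / (62.36 × 295.65) = 0.03302 mol
n(Na2CO3) = (1/1) × 0.03302 = 0.03302 mol
m(Na2CO3) = 0.03302 × 105.99 = 3.500 g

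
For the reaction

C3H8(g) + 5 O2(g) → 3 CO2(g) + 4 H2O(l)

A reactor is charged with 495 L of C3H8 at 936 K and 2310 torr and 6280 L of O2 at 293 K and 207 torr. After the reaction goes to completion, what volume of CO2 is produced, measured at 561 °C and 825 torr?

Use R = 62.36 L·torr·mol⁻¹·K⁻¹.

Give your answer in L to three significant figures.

n(C3H8) = PV/RT = (2310 × 495) / (62.36 × 936) = 19.59 mol
n(O2) = PV/RT = (207 × 6280) / (62.36 × 293) = 71.15 mol
For 19.59 mol C3H8, stoichiometry requires (5/1) × 19.59 = 97.95 mol O2; 71.15 mol is available, so O2 is limiting.
n(CO2) = (3/5) × 71.15 = 42.69 mol
V(CO2) = nRT/P = 42.69 × 62.36 × 834.15 / 825 = 2692 L

2690 L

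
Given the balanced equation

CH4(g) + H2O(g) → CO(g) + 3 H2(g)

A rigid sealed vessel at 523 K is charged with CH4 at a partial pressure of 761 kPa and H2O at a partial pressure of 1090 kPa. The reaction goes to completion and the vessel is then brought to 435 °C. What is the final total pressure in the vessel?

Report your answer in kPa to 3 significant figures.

4570 kPa

Because the vessel is rigid and T is held at 523 K, work the stoichiometry in partial pressures (P_i = n_iRT/V).
P(H2O) required for 761 kPa of CH4 = (1/1) × 761 = 761.0 kPa; available 1090 kPa, so CH4 is limiting.
P(H2O) remaining = 1090 − (1/1) × 761 = 329.0 kPa
P(gaseous products) = (1+3)/1 × 761 = 3044 kPa
P_total at 523 K = 329.0 + 3044 = 3373 kPa
Scaling to 435 °C: P = 3373 × 708.15/523 = 4567 kPa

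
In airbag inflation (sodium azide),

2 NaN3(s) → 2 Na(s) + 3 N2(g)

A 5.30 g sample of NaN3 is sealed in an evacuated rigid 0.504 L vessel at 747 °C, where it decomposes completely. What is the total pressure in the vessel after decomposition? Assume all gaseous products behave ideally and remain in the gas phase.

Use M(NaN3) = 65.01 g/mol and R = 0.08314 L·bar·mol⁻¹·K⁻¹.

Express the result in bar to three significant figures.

n(NaN3) = 5.30 / 65.01 = 0.08153 mol
n(gas produced) = (3/2) × 0.08153 = 0.1223 mol
P = nRT/V = 0.1223 × 0.08314 × 1020.15 / 0.504 = 20.58 bar

20.6 bar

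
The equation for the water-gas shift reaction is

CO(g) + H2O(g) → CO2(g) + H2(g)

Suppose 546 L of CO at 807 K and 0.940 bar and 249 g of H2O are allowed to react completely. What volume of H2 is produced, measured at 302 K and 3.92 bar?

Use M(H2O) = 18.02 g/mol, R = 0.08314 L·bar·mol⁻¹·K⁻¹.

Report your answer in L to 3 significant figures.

49.0 L

n(CO) = PV/RT = (0.940 × 546) / (0.08314 × 807) = 7.650 mol
n(H2O) = 249 / 18.02 = 13.82 mol
For 7.650 mol CO, stoichiometry requires (1/1) × 7.650 = 7.650 mol H2O; 13.82 mol is available, so CO is limiting.
n(H2) = (1/1) × 7.650 = 7.650 mol
V(H2) = nRT/P = 7.650 × 0.08314 × 302 / 3.92 = 49.00 L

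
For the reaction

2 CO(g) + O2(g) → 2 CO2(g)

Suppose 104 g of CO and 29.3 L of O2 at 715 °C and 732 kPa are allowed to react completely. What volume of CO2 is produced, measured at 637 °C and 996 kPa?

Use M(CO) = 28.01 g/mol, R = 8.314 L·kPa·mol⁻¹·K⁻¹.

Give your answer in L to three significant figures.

28.2 L

n(CO) = 104 / 28.01 = 3.713 mol
n(O2) = PV/RT = (732 × 29.3) / (8.314 × 988.15) = 2.611 mol
For 3.713 mol CO, stoichiometry requires (1/2) × 3.713 = 1.857 mol O2; 2.611 mol is available, so CO is limiting.
n(CO2) = (2/2) × 3.713 = 3.713 mol
V(CO2) = nRT/P = 3.713 × 8.314 × 910.15 / 996 = 28.21 L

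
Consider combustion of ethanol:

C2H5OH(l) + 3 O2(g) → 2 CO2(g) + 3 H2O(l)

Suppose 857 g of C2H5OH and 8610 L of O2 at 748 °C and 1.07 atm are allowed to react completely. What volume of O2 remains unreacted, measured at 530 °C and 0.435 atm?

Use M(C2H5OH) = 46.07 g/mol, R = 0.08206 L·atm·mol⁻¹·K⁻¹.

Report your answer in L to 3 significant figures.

n(C2H5OH) = 857 / 46.07 = 18.60 mol
n(O2) = PV/RT = (1.07 × 8610) / (0.08206 × 1021.15) = 109.9 mol
For 18.60 mol C2H5OH, stoichiometry requires (3/1) × 18.60 = 55.80 mol O2; 109.9 mol is available, so C2H5OH is limiting.
n(O2) consumed = (3/1) × 18.60 = 55.80 mol; remaining = 109.9 − 55.80 = 54.10 mol
V(O2) = nRT/P = 54.10 × 0.08206 × 803.15 / 0.435 = 8197 L

8200 L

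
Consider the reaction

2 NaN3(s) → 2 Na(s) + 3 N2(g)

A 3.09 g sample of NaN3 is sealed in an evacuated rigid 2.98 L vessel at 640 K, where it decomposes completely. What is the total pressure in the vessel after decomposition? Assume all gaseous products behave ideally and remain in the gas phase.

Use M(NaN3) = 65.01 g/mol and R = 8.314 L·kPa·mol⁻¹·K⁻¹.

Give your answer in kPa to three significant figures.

127 kPa

n(NaN3) = 3.09 / 65.01 = 0.04753 mol
n(gas produced) = (3/2) × 0.04753 = 0.07129 mol
P = nRT/V = 0.07129 × 8.314 × 640 / 2.98 = 127.3 kPa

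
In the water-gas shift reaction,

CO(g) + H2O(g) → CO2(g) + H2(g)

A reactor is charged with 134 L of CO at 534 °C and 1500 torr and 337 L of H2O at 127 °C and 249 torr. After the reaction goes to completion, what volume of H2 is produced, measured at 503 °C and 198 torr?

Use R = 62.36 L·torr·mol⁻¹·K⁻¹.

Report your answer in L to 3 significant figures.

n(CO) = PV/RT = (1500 × 134) / (62.36 × 807.15) = 3.993 mol
n(H2O) = PV/RT = (249 × 337) / (62.36 × 400.15) = 3.363 mol
For 3.993 mol CO, stoichiometry requires (1/1) × 3.993 = 3.993 mol H2O; 3.363 mol is available, so H2O is limiting.
n(H2) = (1/1) × 3.363 = 3.363 mol
V(H2) = nRT/P = 3.363 × 62.36 × 776.15 / 198 = 822.1 L

822 L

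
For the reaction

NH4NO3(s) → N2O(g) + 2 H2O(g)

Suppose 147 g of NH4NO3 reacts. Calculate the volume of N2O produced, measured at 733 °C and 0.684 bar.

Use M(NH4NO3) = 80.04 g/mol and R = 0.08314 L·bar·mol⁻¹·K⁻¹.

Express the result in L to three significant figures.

n(NH4NO3) = 147.0 / 80.04 = 1.837 mol
n(N2O) = (1/1) × 1.837 = 1.837 mol
V = nRT/P = 1.837 × 0.08314 × 1006.15 / 0.684 = 224.7 L

225 L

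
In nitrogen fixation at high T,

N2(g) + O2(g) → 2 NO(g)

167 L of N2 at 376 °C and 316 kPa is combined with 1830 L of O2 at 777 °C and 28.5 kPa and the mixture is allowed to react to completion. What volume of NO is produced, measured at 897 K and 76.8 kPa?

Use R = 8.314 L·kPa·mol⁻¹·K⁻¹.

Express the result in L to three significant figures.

1160 L

n(N2) = PV/RT = (316 × 167) / (8.314 × 649.15) = 9.778 mol
n(O2) = PV/RT = (28.5 × 1830) / (8.314 × 1050.15) = 5.974 mol
For 9.778 mol N2, stoichiometry requires (1/1) × 9.778 = 9.778 mol O2; 5.974 mol is available, so O2 is limiting.
n(NO) = (2/1) × 5.974 = 11.95 mol
V(NO) = nRT/P = 11.95 × 8.314 × 897 / 76.8 = 1160 L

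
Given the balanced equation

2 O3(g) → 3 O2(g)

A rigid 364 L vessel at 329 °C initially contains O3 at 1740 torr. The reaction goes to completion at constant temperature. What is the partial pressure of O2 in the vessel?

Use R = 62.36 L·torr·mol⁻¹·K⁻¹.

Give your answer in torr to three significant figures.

2610 torr

n(O3)₀ = PV/RT = (1740 × 364) / (62.36 × 602.15) = 16.87 mol
n(O2) = (3/2) × 16.87 = 25.30 mol
P(O2) = nRT/V = 25.30 × 62.36 × 602.15 / 364 = 2610 torr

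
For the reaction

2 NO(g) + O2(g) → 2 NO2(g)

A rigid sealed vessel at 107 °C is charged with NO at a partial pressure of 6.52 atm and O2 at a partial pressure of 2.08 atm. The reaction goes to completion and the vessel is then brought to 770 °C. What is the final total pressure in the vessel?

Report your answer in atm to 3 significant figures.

At constant V, partial pressures at 107 °C are proportional to moles, so apply stoichiometry directly to pressures.
P(O2) required for 6.52 atm of NO = (1/2) × 6.52 = 3.260 atm; available 2.08 atm, so O2 is limiting.
P(NO) remaining = 6.52 − (2/1) × 2.08 = 2.360 atm
P(gaseous products) = (2)/1 × 2.08 = 4.160 atm
P_total at 107 °C = 2.360 + 4.160 = 6.520 atm
Scaling to 770 °C: P = 6.520 × 1043.15/380.15 = 17.89 atm

17.9 atm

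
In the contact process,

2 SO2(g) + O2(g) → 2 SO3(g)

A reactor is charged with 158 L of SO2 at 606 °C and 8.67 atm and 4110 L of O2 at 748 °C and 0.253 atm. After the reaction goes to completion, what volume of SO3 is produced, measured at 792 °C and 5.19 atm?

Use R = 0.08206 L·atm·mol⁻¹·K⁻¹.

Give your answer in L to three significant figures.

n(SO2) = PV/RT = (8.67 × 158) / (0.08206 × 879.15) = 18.99 mol
n(O2) = PV/RT = (0.253 × 4110) / (0.08206 × 1021.15) = 12.41 mol
For 18.99 mol SO2, stoichiometry requires (1/2) × 18.99 = 9.495 mol O2; 12.41 mol is available, so SO2 is limiting.
n(SO3) = (2/2) × 18.99 = 18.99 mol
V(SO3) = nRT/P = 18.99 × 0.08206 × 1065.15 / 5.19 = 319.8 L

320 L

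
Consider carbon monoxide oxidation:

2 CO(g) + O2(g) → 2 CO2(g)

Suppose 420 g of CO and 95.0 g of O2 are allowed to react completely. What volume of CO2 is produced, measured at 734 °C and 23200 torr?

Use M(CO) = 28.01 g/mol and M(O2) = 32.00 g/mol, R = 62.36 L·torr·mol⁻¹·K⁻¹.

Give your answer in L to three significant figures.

16.1 L

n(CO) = 420 / 28.01 = 14.99 mol
n(O2) = 95.0 / 32.00 = 2.969 mol
For 14.99 mol CO, stoichiometry requires (1/2) × 14.99 = 7.495 mol O2; 2.969 mol is available, so O2 is limiting.
n(CO2) = (2/1) × 2.969 = 5.938 mol
V(CO2) = nRT/P = 5.938 × 62.36 × 1007.15 / 23200 = 16.08 L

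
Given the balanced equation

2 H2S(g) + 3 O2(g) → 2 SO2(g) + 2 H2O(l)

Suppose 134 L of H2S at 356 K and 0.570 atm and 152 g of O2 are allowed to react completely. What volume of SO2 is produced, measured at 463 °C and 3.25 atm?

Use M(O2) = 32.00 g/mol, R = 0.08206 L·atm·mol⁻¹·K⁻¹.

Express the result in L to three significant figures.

48.6 L

n(H2S) = PV/RT = (0.570 × 134) / (0.08206 × 356) = 2.615 mol
n(O2) = 152 / 32.00 = 4.750 mol
For 2.615 mol H2S, stoichiometry requires (3/2) × 2.615 = 3.923 mol O2; 4.750 mol is available, so H2S is limiting.
n(SO2) = (2/2) × 2.615 = 2.615 mol
V(SO2) = nRT/P = 2.615 × 0.08206 × 736.15 / 3.25 = 48.61 L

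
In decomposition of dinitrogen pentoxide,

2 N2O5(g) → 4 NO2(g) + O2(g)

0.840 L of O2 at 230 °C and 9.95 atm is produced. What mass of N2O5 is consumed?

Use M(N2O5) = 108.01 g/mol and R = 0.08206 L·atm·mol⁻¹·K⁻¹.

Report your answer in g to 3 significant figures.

n(O2) = PV/RT = (9.95 × 0.840) / (0.08206 × 503.15) = 0.2024 mol
n(N2O5) = (2/1) × 0.2024 = 0.4048 mol
m(N2O5) = 0.4048 × 108.01 = 43.72 g

43.7 g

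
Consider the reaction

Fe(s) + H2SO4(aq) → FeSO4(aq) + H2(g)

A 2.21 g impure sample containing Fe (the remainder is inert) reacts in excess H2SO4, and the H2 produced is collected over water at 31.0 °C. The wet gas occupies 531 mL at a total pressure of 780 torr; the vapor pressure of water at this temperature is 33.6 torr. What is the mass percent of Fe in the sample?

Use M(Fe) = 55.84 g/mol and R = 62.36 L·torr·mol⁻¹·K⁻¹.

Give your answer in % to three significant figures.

P(H2) = 780 − 33.6 = 746.4 torr
n(H2) = PV/RT = (746.4 × 0.5310) / (62.36 × 304.15) = 0.02090 mol
n(Fe) = (1/1) × 0.02090 = 0.02090 mol
m(Fe) = 0.02090 × 55.84 = 1.167 g
%Fe = 1.167 / 2.21 × 100 = 52.81%

52.8 %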